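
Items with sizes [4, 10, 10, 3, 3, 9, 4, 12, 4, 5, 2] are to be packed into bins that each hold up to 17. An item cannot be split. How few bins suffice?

4

Total = 12 + 10 + 10 + 9 + 5 + 4 + 4 + 4 + 3 + 3 + 2 = 66.
Lower bound: ⌈66/17⌉ = 4 bins.
A packing using 4 bins:
  bin 1: 12 + 5 = 17
  bin 2: 10 + 4 + 3 = 17
  bin 3: 10 + 4 + 3 = 17
  bin 4: 9 + 4 + 2 = 15
This matches the lower bound, so 4 is optimal.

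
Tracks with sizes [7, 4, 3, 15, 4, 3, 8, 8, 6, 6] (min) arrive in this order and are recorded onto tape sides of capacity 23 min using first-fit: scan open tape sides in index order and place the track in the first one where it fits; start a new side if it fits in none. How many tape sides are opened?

  7 → side 1 (new)  [load 7/23]
  4 → side 1  [load 11/23]
  3 → side 1  [load 14/23]
  15 → side 2 (new)  [load 15/23]
  4 → side 1  [load 18/23]
  3 → side 1  [load 21/23]
  8 → side 2  [load 23/23]
  8 → side 3 (new)  [load 8/23]
  6 → side 3  [load 14/23]
  6 → side 3  [load 20/23]
3 tape sides opened.

3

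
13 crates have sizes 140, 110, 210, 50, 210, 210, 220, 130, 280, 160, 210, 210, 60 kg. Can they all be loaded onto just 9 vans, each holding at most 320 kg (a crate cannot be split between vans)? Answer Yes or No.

Yes

A valid assignment using 9 vans:
  van 1: 280 = 280
  van 2: 220 + 60 = 280
  van 3: 210 + 110 = 320
  van 4: 210 + 50 = 260
  van 5: 210 = 210
  van 6: 210 = 210
  van 7: 210 = 210
  van 8: 160 + 140 = 300
  van 9: 130 = 130
Every load is within 320 kg, so 9 vans suffice.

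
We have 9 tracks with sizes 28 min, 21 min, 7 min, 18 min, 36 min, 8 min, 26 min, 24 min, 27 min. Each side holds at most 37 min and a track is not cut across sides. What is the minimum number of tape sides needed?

Total = 36 + 28 + 27 + 26 + 24 + 21 + 18 + 8 + 7 = 195 min.
Lower bound: ⌈195/37⌉ = 6 tape sides.
A packing using 7 tape sides:
  side 1: 36 = 36
  side 2: 28 + 8 = 36
  side 3: 27 + 7 = 34
  side 4: 26 = 26
  side 5: 24 = 24
  side 6: 21 = 21
  side 7: 18 = 18
No arrangement into 6 tape sides stays within capacity, so 7 is optimal.

7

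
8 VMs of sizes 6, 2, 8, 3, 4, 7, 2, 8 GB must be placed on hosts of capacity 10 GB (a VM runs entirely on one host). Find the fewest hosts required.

4

Total = 8 + 8 + 7 + 6 + 4 + 3 + 2 + 2 = 40 GB.
Lower bound: ⌈40/10⌉ = 4 hosts.
A packing using 4 hosts:
  host 1: 8 + 2 = 10
  host 2: 8 + 2 = 10
  host 3: 7 + 3 = 10
  host 4: 6 + 4 = 10
This matches the lower bound, so 4 is optimal.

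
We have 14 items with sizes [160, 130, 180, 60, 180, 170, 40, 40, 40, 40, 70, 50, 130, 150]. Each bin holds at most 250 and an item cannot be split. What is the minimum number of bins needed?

Total = 180 + 180 + 170 + 160 + 150 + 130 + 130 + 70 + 60 + 50 + 40 + 40 + 40 + 40 = 1440.
Lower bound: ⌈1440/250⌉ = 6 bins.
Also, 7 items each exceed 125, and no two of those can share a bin, so at least 7 bins are needed.
A packing using 7 bins:
  bin 1: 180 + 70 = 250
  bin 2: 180 + 60 = 240
  bin 3: 170 + 50 = 220
  bin 4: 160 + 40 + 40 = 240
  bin 5: 150 + 40 + 40 = 230
  bin 6: 130 = 130
  bin 7: 130 = 130
This matches the lower bound, so 7 is optimal.

7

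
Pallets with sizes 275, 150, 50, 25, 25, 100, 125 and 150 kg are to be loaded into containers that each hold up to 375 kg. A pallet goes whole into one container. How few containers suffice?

3

Total = 275 + 150 + 150 + 125 + 100 + 50 + 25 + 25 = 900 kg.
Lower bound: ⌈900/375⌉ = 3 containers.
A packing using 3 containers:
  container 1: 275 + 100 = 375
  container 2: 150 + 150 + 50 + 25 = 375
  container 3: 125 + 25 = 150
This matches the lower bound, so 3 is optimal.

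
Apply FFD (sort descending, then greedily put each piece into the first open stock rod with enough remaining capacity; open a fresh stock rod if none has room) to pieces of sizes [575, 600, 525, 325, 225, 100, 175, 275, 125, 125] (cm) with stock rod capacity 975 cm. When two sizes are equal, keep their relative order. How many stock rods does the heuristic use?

Sorted descending: 600, 575, 525, 325, 275, 225, 175, 125, 125, 100.
  600 → stock rod 1 (new)  [load 600/975]
  575 → stock rod 2 (new)  [load 575/975]
  525 → stock rod 3 (new)  [load 525/975]
  325 → stock rod 1  [load 925/975]
  275 → stock rod 2  [load 850/975]
  225 → stock rod 3  [load 750/975]
  175 → stock rod 3  [load 925/975]
  125 → stock rod 2  [load 975/975]
  125 → stock rod 4 (new)  [load 125/975]
  100 → stock rod 4  [load 225/975]
4 stock rods opened.

4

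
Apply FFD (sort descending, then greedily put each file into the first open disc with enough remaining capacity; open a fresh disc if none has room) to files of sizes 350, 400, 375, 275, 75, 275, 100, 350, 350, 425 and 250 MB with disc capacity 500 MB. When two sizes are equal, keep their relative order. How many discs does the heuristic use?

Sorted descending: 425, 400, 375, 350, 350, 350, 275, 275, 250, 100, 75.
  425 → disc 1 (new)  [load 425/500]
  400 → disc 2 (new)  [load 400/500]
  375 → disc 3 (new)  [load 375/500]
  350 → disc 4 (new)  [load 350/500]
  350 → disc 5 (new)  [load 350/500]
  350 → disc 6 (new)  [load 350/500]
  275 → disc 7 (new)  [load 275/500]
  275 → disc 8 (new)  [load 275/500]
  250 → disc 9 (new)  [load 250/500]
  100 → disc 2  [load 500/500]
  75 → disc 1  [load 500/500]
9 discs opened.

9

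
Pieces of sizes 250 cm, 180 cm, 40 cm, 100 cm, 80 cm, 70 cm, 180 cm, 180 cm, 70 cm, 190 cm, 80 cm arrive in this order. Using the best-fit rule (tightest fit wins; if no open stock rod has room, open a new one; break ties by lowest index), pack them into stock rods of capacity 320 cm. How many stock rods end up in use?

6

  250 → stock rod 1 (new)  [load 250/320]
  180 → stock rod 2 (new)  [load 180/320]
  40 → stock rod 1  [load 290/320]
  100 → stock rod 2  [load 280/320]
  80 → stock rod 3 (new)  [load 80/320]
  70 → stock rod 3  [load 150/320]
  180 → stock rod 4 (new)  [load 180/320]
  180 → stock rod 5 (new)  [load 180/320]
  70 → stock rod 4  [load 250/320]
  190 → stock rod 6 (new)  [load 190/320]
  80 → stock rod 6  [load 270/320]
6 stock rods opened.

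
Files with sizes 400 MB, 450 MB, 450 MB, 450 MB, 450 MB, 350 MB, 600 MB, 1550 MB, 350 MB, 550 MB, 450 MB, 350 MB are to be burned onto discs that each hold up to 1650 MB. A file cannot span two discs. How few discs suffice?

Total = 1550 + 600 + 550 + 450 + 450 + 450 + 450 + 450 + 400 + 350 + 350 + 350 = 6400 MB.
Lower bound: ⌈6400/1650⌉ = 4 discs.
A packing using 4 discs:
  disc 1: 1550 = 1550
  disc 2: 600 + 550 + 450 = 1600
  disc 3: 450 + 450 + 400 + 350 = 1650
  disc 4: 450 + 450 + 350 + 350 = 1600
This matches the lower bound, so 4 is optimal.

4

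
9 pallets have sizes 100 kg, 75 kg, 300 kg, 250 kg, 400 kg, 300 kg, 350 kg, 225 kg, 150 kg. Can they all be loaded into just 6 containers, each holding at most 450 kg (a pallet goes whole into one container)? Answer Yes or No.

A valid assignment using 6 containers:
  container 1: 400 = 400
  container 2: 350 + 100 = 450
  container 3: 300 + 150 = 450
  container 4: 300 + 75 = 375
  container 5: 250 = 250
  container 6: 225 = 225
Every load is within 450 kg, so 6 containers suffice.

Yes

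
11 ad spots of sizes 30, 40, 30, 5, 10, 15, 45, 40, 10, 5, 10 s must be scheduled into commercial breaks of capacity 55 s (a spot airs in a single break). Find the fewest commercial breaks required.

5

Total = 45 + 40 + 40 + 30 + 30 + 15 + 10 + 10 + 10 + 5 + 5 = 240 s.
Lower bound: ⌈240/55⌉ = 5 commercial breaks.
A packing using 5 commercial breaks:
  break 1: 45 + 10 = 55
  break 2: 40 + 15 = 55
  break 3: 40 + 10 + 5 = 55
  break 4: 30 + 10 + 5 = 45
  break 5: 30 = 30
This matches the lower bound, so 5 is optimal.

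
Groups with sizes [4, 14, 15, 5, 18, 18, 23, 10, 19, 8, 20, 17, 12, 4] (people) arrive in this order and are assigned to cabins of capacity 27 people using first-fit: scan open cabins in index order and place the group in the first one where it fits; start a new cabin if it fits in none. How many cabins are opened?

9

  4 → cabin 1 (new)  [load 4/27]
  14 → cabin 1  [load 18/27]
  15 → cabin 2 (new)  [load 15/27]
  5 → cabin 1  [load 23/27]
  18 → cabin 3 (new)  [load 18/27]
  18 → cabin 4 (new)  [load 18/27]
  23 → cabin 5 (new)  [load 23/27]
  10 → cabin 2  [load 25/27]
  19 → cabin 6 (new)  [load 19/27]
  8 → cabin 3  [load 26/27]
  20 → cabin 7 (new)  [load 20/27]
  17 → cabin 8 (new)  [load 17/27]
  12 → cabin 9 (new)  [load 12/27]
  4 → cabin 1  [load 27/27]
9 cabins opened.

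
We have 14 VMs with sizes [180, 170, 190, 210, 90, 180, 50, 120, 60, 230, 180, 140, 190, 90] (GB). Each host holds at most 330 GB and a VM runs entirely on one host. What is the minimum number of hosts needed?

8

Total = 230 + 210 + 190 + 190 + 180 + 180 + 180 + 170 + 140 + 120 + 90 + 90 + 60 + 50 = 2080 GB.
Lower bound: ⌈2080/330⌉ = 7 hosts.
Also, 8 VMs each exceed 165 GB, and no two of those can share a host, so at least 8 hosts are needed.
A packing using 8 hosts:
  host 1: 230 + 90 = 320
  host 2: 210 + 120 = 330
  host 3: 190 + 140 = 330
  host 4: 190 + 90 + 50 = 330
  host 5: 180 + 60 = 240
  host 6: 180 = 180
  host 7: 180 = 180
  host 8: 170 = 170
This matches the lower bound, so 8 is optimal.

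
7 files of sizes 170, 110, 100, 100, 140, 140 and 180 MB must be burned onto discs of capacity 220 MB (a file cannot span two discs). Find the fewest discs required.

6

Total = 180 + 170 + 140 + 140 + 110 + 100 + 100 = 940 MB.
Lower bound: ⌈940/220⌉ = 5 discs.
A packing using 6 discs:
  disc 1: 180 = 180
  disc 2: 170 = 170
  disc 3: 140 = 140
  disc 4: 140 = 140
  disc 5: 110 + 100 = 210
  disc 6: 100 = 100
No arrangement into 5 discs stays within capacity, so 6 is optimal.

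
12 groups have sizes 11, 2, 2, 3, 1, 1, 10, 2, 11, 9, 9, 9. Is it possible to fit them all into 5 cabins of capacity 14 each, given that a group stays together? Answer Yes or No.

Total = 70; ⌈70/14⌉ = 5.
6 groups each exceed half the capacity and cannot share a cabin, forcing at least 6 cabins.
At least 6 cabins are required, but only 5 are allowed.

No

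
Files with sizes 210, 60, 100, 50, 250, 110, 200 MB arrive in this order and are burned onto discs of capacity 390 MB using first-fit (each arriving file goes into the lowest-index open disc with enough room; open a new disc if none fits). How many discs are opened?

3

  210 → disc 1 (new)  [load 210/390]
  60 → disc 1  [load 270/390]
  100 → disc 1  [load 370/390]
  50 → disc 2 (new)  [load 50/390]
  250 → disc 2  [load 300/390]
  110 → disc 3 (new)  [load 110/390]
  200 → disc 3  [load 310/390]
3 discs opened.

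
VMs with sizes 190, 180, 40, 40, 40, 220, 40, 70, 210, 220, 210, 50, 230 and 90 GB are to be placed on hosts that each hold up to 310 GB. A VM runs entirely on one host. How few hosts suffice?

Total = 230 + 220 + 220 + 210 + 210 + 190 + 180 + 90 + 70 + 50 + 40 + 40 + 40 + 40 = 1830 GB.
Lower bound: ⌈1830/310⌉ = 6 hosts.
Also, 7 VMs each exceed 155 GB, and no two of those can share a host, so at least 7 hosts are needed.
A packing using 7 hosts:
  host 1: 230 + 70 = 300
  host 2: 220 + 90 = 310
  host 3: 220 + 50 + 40 = 310
  host 4: 210 + 40 + 40 = 290
  host 5: 210 + 40 = 250
  host 6: 190 = 190
  host 7: 180 = 180
This matches the lower bound, so 7 is optimal.

7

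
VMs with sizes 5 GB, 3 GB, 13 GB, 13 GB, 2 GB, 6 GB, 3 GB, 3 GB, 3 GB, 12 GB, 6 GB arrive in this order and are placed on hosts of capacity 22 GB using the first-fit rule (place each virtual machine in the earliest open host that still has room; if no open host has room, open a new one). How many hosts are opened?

4

  5 → host 1 (new)  [load 5/22]
  3 → host 1  [load 8/22]
  13 → host 1  [load 21/22]
  13 → host 2 (new)  [load 13/22]
  2 → host 2  [load 15/22]
  6 → host 2  [load 21/22]
  3 → host 3 (new)  [load 3/22]
  3 → host 3  [load 6/22]
  3 → host 3  [load 9/22]
  12 → host 3  [load 21/22]
  6 → host 4 (new)  [load 6/22]
4 hosts opened.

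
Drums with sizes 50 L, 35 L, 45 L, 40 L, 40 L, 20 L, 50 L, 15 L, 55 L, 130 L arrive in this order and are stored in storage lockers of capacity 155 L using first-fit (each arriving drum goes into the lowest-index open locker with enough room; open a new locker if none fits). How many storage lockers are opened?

4

  50 → locker 1 (new)  [load 50/155]
  35 → locker 1  [load 85/155]
  45 → locker 1  [load 130/155]
  40 → locker 2 (new)  [load 40/155]
  40 → locker 2  [load 80/155]
  20 → locker 1  [load 150/155]
  50 → locker 2  [load 130/155]
  15 → locker 2  [load 145/155]
  55 → locker 3 (new)  [load 55/155]
  130 → locker 4 (new)  [load 130/155]
4 storage lockers opened.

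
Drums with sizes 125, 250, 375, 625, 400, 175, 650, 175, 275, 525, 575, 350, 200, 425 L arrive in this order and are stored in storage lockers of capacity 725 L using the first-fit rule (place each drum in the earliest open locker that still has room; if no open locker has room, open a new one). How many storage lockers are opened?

9

  125 → locker 1 (new)  [load 125/725]
  250 → locker 1  [load 375/725]
  375 → locker 2 (new)  [load 375/725]
  625 → locker 3 (new)  [load 625/725]
  400 → locker 4 (new)  [load 400/725]
  175 → locker 1  [load 550/725]
  650 → locker 5 (new)  [load 650/725]
  175 → locker 1  [load 725/725]
  275 → locker 2  [load 650/725]
  525 → locker 6 (new)  [load 525/725]
  575 → locker 7 (new)  [load 575/725]
  350 → locker 8 (new)  [load 350/725]
  200 → locker 4  [load 600/725]
  425 → locker 9 (new)  [load 425/725]
9 storage lockers opened.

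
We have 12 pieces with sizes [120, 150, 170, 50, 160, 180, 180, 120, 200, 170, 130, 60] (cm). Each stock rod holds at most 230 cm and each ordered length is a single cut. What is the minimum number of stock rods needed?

Total = 200 + 180 + 180 + 170 + 170 + 160 + 150 + 130 + 120 + 120 + 60 + 50 = 1690 cm.
Lower bound: ⌈1690/230⌉ = 8 stock rods.
Also, 10 pieces each exceed 115 cm, and no two of those can share a stock rod, so at least 10 stock rods are needed.
A packing using 10 stock rods:
  stock rod 1: 200 = 200
  stock rod 2: 180 + 50 = 230
  stock rod 3: 180 = 180
  stock rod 4: 170 + 60 = 230
  stock rod 5: 170 = 170
  stock rod 6: 160 = 160
  stock rod 7: 150 = 150
  stock rod 8: 130 = 130
  stock rod 9: 120 = 120
  stock rod 10: 120 = 120
This matches the lower bound, so 10 is optimal.

10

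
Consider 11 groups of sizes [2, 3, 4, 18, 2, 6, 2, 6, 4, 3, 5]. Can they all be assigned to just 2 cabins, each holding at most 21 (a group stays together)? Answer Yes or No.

Total = 55; ⌈55/21⌉ = 3.
At least 3 cabins are required, but only 2 are allowed.

No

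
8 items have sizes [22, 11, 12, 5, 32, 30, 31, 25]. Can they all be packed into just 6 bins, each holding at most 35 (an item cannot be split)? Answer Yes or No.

Yes

A valid assignment using 6 bins:
  bin 1: 32 = 32
  bin 2: 31 = 31
  bin 3: 30 + 5 = 35
  bin 4: 25 = 25
  bin 5: 22 + 12 = 34
  bin 6: 11 = 11
Every load is within 35, so 6 bins suffice.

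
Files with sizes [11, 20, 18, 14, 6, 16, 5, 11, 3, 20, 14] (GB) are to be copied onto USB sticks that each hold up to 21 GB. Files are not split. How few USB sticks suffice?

8

Total = 20 + 20 + 18 + 16 + 14 + 14 + 11 + 11 + 6 + 5 + 3 = 138 GB.
Lower bound: ⌈138/21⌉ = 7 USB sticks.
Also, 8 files each exceed 21/2 GB, and no two of those can share a USB stick, so at least 8 USB sticks are needed.
A packing using 8 USB sticks:
  USB stick 1: 20 = 20
  USB stick 2: 20 = 20
  USB stick 3: 18 + 3 = 21
  USB stick 4: 16 + 5 = 21
  USB stick 5: 14 + 6 = 20
  USB stick 6: 14 = 14
  USB stick 7: 11 = 11
  USB stick 8: 11 = 11
This matches the lower bound, so 8 is optimal.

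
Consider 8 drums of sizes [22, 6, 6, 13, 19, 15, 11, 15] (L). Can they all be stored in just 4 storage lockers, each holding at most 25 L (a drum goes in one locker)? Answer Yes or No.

Total = 107 L; ⌈107/25⌉ = 5.
At least 5 storage lockers are required, but only 4 are allowed.

No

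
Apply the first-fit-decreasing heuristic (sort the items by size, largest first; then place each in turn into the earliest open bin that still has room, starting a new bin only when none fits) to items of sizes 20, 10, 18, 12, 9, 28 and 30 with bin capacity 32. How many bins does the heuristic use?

5

Sorted descending: 30, 28, 20, 18, 12, 10, 9.
  30 → bin 1 (new)  [load 30/32]
  28 → bin 2 (new)  [load 28/32]
  20 → bin 3 (new)  [load 20/32]
  18 → bin 4 (new)  [load 18/32]
  12 → bin 3  [load 32/32]
  10 → bin 4  [load 28/32]
  9 → bin 5 (new)  [load 9/32]
5 bins opened.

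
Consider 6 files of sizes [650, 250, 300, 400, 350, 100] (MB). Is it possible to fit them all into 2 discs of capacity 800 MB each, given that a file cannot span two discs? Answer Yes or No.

Total = 2050 MB; ⌈2050/800⌉ = 3.
At least 3 discs are required, but only 2 are allowed.

No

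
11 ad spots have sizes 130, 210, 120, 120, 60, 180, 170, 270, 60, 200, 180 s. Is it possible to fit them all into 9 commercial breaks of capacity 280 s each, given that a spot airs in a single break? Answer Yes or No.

Yes

A valid assignment using 8 commercial breaks:
  break 1: 270 = 270
  break 2: 210 + 60 = 270
  break 3: 200 + 60 = 260
  break 4: 180 = 180
  break 5: 180 = 180
  break 6: 170 = 170
  break 7: 130 + 120 = 250
  break 8: 120 = 120
That uses only 8 ≤ 9, so 9 commercial breaks are enough.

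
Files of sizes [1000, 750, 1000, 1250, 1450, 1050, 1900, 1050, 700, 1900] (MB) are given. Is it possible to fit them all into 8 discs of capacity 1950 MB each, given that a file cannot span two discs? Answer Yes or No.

A valid assignment using 8 discs:
  disc 1: 1900 = 1900
  disc 2: 1900 = 1900
  disc 3: 1450 = 1450
  disc 4: 1250 + 700 = 1950
  disc 5: 1050 + 750 = 1800
  disc 6: 1050 = 1050
  disc 7: 1000 = 1000
  disc 8: 1000 = 1000
Every load is within 1950 MB, so 8 discs suffice.

Yes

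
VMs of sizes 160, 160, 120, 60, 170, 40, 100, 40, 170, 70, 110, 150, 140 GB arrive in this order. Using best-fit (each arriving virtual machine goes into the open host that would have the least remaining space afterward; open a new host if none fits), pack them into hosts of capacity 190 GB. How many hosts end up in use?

9

  160 → host 1 (new)  [load 160/190]
  160 → host 2 (new)  [load 160/190]
  120 → host 3 (new)  [load 120/190]
  60 → host 3  [load 180/190]
  170 → host 4 (new)  [load 170/190]
  40 → host 5 (new)  [load 40/190]
  100 → host 5  [load 140/190]
  40 → host 5  [load 180/190]
  170 → host 6 (new)  [load 170/190]
  70 → host 7 (new)  [load 70/190]
  110 → host 7  [load 180/190]
  150 → host 8 (new)  [load 150/190]
  140 → host 9 (new)  [load 140/190]
9 hosts opened.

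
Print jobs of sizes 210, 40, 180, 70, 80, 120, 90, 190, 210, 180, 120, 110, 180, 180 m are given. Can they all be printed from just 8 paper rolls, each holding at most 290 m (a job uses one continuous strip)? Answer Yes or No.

A valid assignment using 8 paper rolls:
  roll 1: 210 + 80 = 290
  roll 2: 210 + 70 = 280
  roll 3: 190 + 90 = 280
  roll 4: 180 + 110 = 290
  roll 5: 180 + 40 = 220
  roll 6: 180 = 180
  roll 7: 180 = 180
  roll 8: 120 + 120 = 240
Every load is within 290 m, so 8 paper rolls suffice.

Yes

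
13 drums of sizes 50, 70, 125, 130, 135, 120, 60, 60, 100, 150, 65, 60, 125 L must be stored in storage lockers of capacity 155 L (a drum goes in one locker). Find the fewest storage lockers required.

10

Total = 150 + 135 + 130 + 125 + 125 + 120 + 100 + 70 + 65 + 60 + 60 + 60 + 50 = 1250 L.
Lower bound: ⌈1250/155⌉ = 9 storage lockers.
A packing using 10 storage lockers:
  locker 1: 150 = 150
  locker 2: 135 = 135
  locker 3: 130 = 130
  locker 4: 125 = 125
  locker 5: 125 = 125
  locker 6: 120 = 120
  locker 7: 100 + 50 = 150
  locker 8: 70 + 65 = 135
  locker 9: 60 + 60 = 120
  locker 10: 60 = 60
No arrangement into 9 storage lockers stays within capacity, so 10 is optimal.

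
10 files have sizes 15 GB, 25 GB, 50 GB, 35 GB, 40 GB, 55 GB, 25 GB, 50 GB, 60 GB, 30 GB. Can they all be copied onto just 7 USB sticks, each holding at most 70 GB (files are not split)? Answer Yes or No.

Yes

A valid assignment using 7 USB sticks:
  USB stick 1: 60 = 60
  USB stick 2: 55 + 15 = 70
  USB stick 3: 50 = 50
  USB stick 4: 50 = 50
  USB stick 5: 40 + 30 = 70
  USB stick 6: 35 + 25 = 60
  USB stick 7: 25 = 25
Every load is within 70 GB, so 7 USB sticks suffice.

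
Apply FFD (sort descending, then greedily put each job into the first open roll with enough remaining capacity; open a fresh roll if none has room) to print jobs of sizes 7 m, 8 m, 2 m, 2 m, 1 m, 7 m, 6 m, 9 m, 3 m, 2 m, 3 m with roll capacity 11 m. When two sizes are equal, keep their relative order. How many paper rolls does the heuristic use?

Sorted descending: 9, 8, 7, 7, 6, 3, 3, 2, 2, 2, 1.
  9 → roll 1 (new)  [load 9/11]
  8 → roll 2 (new)  [load 8/11]
  7 → roll 3 (new)  [load 7/11]
  7 → roll 4 (new)  [load 7/11]
  6 → roll 5 (new)  [load 6/11]
  3 → roll 2  [load 11/11]
  3 → roll 3  [load 10/11]
  2 → roll 1  [load 11/11]
  2 → roll 4  [load 9/11]
  2 → roll 4  [load 11/11]
  1 → roll 3  [load 11/11]
5 paper rolls opened.

5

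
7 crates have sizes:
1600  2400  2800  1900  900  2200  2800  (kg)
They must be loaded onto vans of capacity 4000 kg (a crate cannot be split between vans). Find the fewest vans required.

Total = 2800 + 2800 + 2400 + 2200 + 1900 + 1600 + 900 = 14600 kg.
Lower bound: ⌈14600/4000⌉ = 4 vans.
A packing using 5 vans:
  van 1: 2800 + 900 = 3700
  van 2: 2800 = 2800
  van 3: 2400 + 1600 = 4000
  van 4: 2200 = 2200
  van 5: 1900 = 1900
No arrangement into 4 vans stays within capacity, so 5 is optimal.

5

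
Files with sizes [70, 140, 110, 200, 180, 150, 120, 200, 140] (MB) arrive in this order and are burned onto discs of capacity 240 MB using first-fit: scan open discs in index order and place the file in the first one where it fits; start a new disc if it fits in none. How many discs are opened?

7

  70 → disc 1 (new)  [load 70/240]
  140 → disc 1  [load 210/240]
  110 → disc 2 (new)  [load 110/240]
  200 → disc 3 (new)  [load 200/240]
  180 → disc 4 (new)  [load 180/240]
  150 → disc 5 (new)  [load 150/240]
  120 → disc 2  [load 230/240]
  200 → disc 6 (new)  [load 200/240]
  140 → disc 7 (new)  [load 140/240]
7 discs opened.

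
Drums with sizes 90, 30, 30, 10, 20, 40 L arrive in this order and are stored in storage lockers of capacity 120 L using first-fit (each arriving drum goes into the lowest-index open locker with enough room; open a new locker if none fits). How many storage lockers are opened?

  90 → locker 1 (new)  [load 90/120]
  30 → locker 1  [load 120/120]
  30 → locker 2 (new)  [load 30/120]
  10 → locker 2  [load 40/120]
  20 → locker 2  [load 60/120]
  40 → locker 2  [load 100/120]
2 storage lockers opened.

2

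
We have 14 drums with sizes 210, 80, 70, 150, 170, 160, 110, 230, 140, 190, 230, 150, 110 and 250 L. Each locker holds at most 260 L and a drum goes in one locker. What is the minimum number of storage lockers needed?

Total = 250 + 230 + 230 + 210 + 190 + 170 + 160 + 150 + 150 + 140 + 110 + 110 + 80 + 70 = 2250 L.
Lower bound: ⌈2250/260⌉ = 9 storage lockers.
Also, 10 drums each exceed 130 L, and no two of those can share a locker, so at least 10 storage lockers are needed.
A packing using 10 storage lockers:
  locker 1: 250 = 250
  locker 2: 230 = 230
  locker 3: 230 = 230
  locker 4: 210 = 210
  locker 5: 190 + 70 = 260
  locker 6: 170 + 80 = 250
  locker 7: 160 = 160
  locker 8: 150 + 110 = 260
  locker 9: 150 + 110 = 260
  locker 10: 140 = 140
This matches the lower bound, so 10 is optimal.

10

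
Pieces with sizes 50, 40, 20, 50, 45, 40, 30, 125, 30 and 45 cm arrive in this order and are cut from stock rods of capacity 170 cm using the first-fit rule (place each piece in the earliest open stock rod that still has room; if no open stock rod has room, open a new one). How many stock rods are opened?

3

  50 → stock rod 1 (new)  [load 50/170]
  40 → stock rod 1  [load 90/170]
  20 → stock rod 1  [load 110/170]
  50 → stock rod 1  [load 160/170]
  45 → stock rod 2 (new)  [load 45/170]
  40 → stock rod 2  [load 85/170]
  30 → stock rod 2  [load 115/170]
  125 → stock rod 3 (new)  [load 125/170]
  30 → stock rod 2  [load 145/170]
  45 → stock rod 3  [load 170/170]
3 stock rods opened.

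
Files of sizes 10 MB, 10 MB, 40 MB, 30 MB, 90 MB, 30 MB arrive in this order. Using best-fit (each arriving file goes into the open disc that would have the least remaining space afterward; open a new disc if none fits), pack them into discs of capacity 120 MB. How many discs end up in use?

  10 → disc 1 (new)  [load 10/120]
  10 → disc 1  [load 20/120]
  40 → disc 1  [load 60/120]
  30 → disc 1  [load 90/120]
  90 → disc 2 (new)  [load 90/120]
  30 → disc 1  [load 120/120]
2 discs opened.

2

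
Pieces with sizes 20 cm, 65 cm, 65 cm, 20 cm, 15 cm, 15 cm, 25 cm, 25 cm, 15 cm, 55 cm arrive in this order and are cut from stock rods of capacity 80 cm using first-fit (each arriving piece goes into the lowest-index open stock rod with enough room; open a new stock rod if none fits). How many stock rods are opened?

5

  20 → stock rod 1 (new)  [load 20/80]
  65 → stock rod 2 (new)  [load 65/80]
  65 → stock rod 3 (new)  [load 65/80]
  20 → stock rod 1  [load 40/80]
  15 → stock rod 1  [load 55/80]
  15 → stock rod 1  [load 70/80]
  25 → stock rod 4 (new)  [load 25/80]
  25 → stock rod 4  [load 50/80]
  15 → stock rod 2  [load 80/80]
  55 → stock rod 5 (new)  [load 55/80]
5 stock rods opened.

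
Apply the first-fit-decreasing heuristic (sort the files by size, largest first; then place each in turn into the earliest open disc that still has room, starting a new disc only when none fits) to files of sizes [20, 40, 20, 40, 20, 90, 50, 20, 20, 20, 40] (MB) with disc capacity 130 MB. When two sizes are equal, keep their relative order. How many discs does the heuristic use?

Sorted descending: 90, 50, 40, 40, 40, 20, 20, 20, 20, 20, 20.
  90 → disc 1 (new)  [load 90/130]
  50 → disc 2 (new)  [load 50/130]
  40 → disc 1  [load 130/130]
  40 → disc 2  [load 90/130]
  40 → disc 2  [load 130/130]
  20 → disc 3 (new)  [load 20/130]
  20 → disc 3  [load 40/130]
  20 → disc 3  [load 60/130]
  20 → disc 3  [load 80/130]
  20 → disc 3  [load 100/130]
  20 → disc 3  [load 120/130]
3 discs opened.

3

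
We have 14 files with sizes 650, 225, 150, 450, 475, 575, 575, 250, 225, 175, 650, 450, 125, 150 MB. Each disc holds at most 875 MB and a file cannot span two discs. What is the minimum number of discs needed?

Total = 650 + 650 + 575 + 575 + 475 + 450 + 450 + 250 + 225 + 225 + 175 + 150 + 150 + 125 = 5125 MB.
Lower bound: ⌈5125/875⌉ = 6 discs.
Also, 7 files each exceed 875/2 MB, and no two of those can share a disc, so at least 7 discs are needed.
A packing using 7 discs:
  disc 1: 650 + 225 = 875
  disc 2: 650 + 225 = 875
  disc 3: 575 + 250 = 825
  disc 4: 575 + 175 + 125 = 875
  disc 5: 475 + 150 + 150 = 775
  disc 6: 450 = 450
  disc 7: 450 = 450
This matches the lower bound, so 7 is optimal.

7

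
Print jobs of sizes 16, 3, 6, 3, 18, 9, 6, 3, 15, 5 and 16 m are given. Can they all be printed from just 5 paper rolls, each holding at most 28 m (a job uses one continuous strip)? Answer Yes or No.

A valid assignment using 4 paper rolls:
  roll 1: 18 + 9 = 27
  roll 2: 16 + 6 + 6 = 28
  roll 3: 16 + 5 + 3 + 3 = 27
  roll 4: 15 + 3 = 18
That uses only 4 ≤ 5, so 5 paper rolls are enough.

Yes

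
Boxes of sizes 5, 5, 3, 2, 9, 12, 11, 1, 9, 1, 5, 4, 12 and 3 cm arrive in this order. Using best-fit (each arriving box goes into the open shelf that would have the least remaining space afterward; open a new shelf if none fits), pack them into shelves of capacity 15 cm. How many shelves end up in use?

  5 → shelf 1 (new)  [load 5/15]
  5 → shelf 1  [load 10/15]
  3 → shelf 1  [load 13/15]
  2 → shelf 1  [load 15/15]
  9 → shelf 2 (new)  [load 9/15]
  12 → shelf 3 (new)  [load 12/15]
  11 → shelf 4 (new)  [load 11/15]
  1 → shelf 3  [load 13/15]
  9 → shelf 5 (new)  [load 9/15]
  1 → shelf 3  [load 14/15]
  5 → shelf 2  [load 14/15]
  4 → shelf 4  [load 15/15]
  12 → shelf 6 (new)  [load 12/15]
  3 → shelf 6  [load 15/15]
6 shelves opened.

6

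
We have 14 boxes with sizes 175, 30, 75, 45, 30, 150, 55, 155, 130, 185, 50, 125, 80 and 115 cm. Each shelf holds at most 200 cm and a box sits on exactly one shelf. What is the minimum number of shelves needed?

Total = 185 + 175 + 155 + 150 + 130 + 125 + 115 + 80 + 75 + 55 + 50 + 45 + 30 + 30 = 1400 cm.
Lower bound: ⌈1400/200⌉ = 7 shelves.
A packing using 8 shelves:
  shelf 1: 185 = 185
  shelf 2: 175 = 175
  shelf 3: 155 + 45 = 200
  shelf 4: 150 + 50 = 200
  shelf 5: 130 + 55 = 185
  shelf 6: 125 + 75 = 200
  shelf 7: 115 + 80 = 195
  shelf 8: 30 + 30 = 60
No arrangement into 7 shelves stays within capacity, so 8 is optimal.

8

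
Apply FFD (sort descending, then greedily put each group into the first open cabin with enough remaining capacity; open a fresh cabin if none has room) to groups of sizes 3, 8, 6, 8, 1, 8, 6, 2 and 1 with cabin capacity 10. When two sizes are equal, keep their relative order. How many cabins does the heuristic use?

Sorted descending: 8, 8, 8, 6, 6, 3, 2, 1, 1.
  8 → cabin 1 (new)  [load 8/10]
  8 → cabin 2 (new)  [load 8/10]
  8 → cabin 3 (new)  [load 8/10]
  6 → cabin 4 (new)  [load 6/10]
  6 → cabin 5 (new)  [load 6/10]
  3 → cabin 4  [load 9/10]
  2 → cabin 1  [load 10/10]
  1 → cabin 2  [load 9/10]
  1 → cabin 2  [load 10/10]
5 cabins opened.

5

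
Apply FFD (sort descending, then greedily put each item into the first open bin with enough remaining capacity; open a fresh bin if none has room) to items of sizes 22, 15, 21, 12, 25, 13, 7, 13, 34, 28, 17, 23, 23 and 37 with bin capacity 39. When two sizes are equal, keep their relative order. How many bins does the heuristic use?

Sorted descending: 37, 34, 28, 25, 23, 23, 22, 21, 17, 15, 13, 13, 12, 7.
  37 → bin 1 (new)  [load 37/39]
  34 → bin 2 (new)  [load 34/39]
  28 → bin 3 (new)  [load 28/39]
  25 → bin 4 (new)  [load 25/39]
  23 → bin 5 (new)  [load 23/39]
  23 → bin 6 (new)  [load 23/39]
  22 → bin 7 (new)  [load 22/39]
  21 → bin 8 (new)  [load 21/39]
  17 → bin 7  [load 39/39]
  15 → bin 5  [load 38/39]
  13 → bin 4  [load 38/39]
  13 → bin 6  [load 36/39]
  12 → bin 8  [load 33/39]
  7 → bin 3  [load 35/39]
8 bins opened.

8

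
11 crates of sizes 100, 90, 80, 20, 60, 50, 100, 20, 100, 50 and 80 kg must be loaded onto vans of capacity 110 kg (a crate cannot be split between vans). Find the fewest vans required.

Total = 100 + 100 + 100 + 90 + 80 + 80 + 60 + 50 + 50 + 20 + 20 = 750 kg.
Lower bound: ⌈750/110⌉ = 7 vans.
A packing using 8 vans:
  van 1: 100 = 100
  van 2: 100 = 100
  van 3: 100 = 100
  van 4: 90 + 20 = 110
  van 5: 80 + 20 = 100
  van 6: 80 = 80
  van 7: 60 + 50 = 110
  van 8: 50 = 50
No arrangement into 7 vans stays within capacity, so 8 is optimal.

8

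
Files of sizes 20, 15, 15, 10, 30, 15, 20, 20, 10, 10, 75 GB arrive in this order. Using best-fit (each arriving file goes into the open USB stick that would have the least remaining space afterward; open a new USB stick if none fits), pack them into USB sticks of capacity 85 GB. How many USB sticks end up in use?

3

  20 → USB stick 1 (new)  [load 20/85]
  15 → USB stick 1  [load 35/85]
  15 → USB stick 1  [load 50/85]
  10 → USB stick 1  [load 60/85]
  30 → USB stick 2 (new)  [load 30/85]
  15 → USB stick 1  [load 75/85]
  20 → USB stick 2  [load 50/85]
  20 → USB stick 2  [load 70/85]
  10 → USB stick 1  [load 85/85]
  10 → USB stick 2  [load 80/85]
  75 → USB stick 3 (new)  [load 75/85]
3 USB sticks opened.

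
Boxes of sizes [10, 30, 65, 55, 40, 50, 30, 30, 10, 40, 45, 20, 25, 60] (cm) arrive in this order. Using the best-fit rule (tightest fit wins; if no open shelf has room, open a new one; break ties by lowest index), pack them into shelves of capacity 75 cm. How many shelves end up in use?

8

  10 → shelf 1 (new)  [load 10/75]
  30 → shelf 1  [load 40/75]
  65 → shelf 2 (new)  [load 65/75]
  55 → shelf 3 (new)  [load 55/75]
  40 → shelf 4 (new)  [load 40/75]
  50 → shelf 5 (new)  [load 50/75]
  30 → shelf 1  [load 70/75]
  30 → shelf 4  [load 70/75]
  10 → shelf 2  [load 75/75]
  40 → shelf 6 (new)  [load 40/75]
  45 → shelf 7 (new)  [load 45/75]
  20 → shelf 3  [load 75/75]
  25 → shelf 5  [load 75/75]
  60 → shelf 8 (new)  [load 60/75]
8 shelves opened.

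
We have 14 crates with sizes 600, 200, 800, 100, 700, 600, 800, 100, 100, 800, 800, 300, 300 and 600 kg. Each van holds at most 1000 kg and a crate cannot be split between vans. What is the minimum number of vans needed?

Total = 800 + 800 + 800 + 800 + 700 + 600 + 600 + 600 + 300 + 300 + 200 + 100 + 100 + 100 = 6800 kg.
Lower bound: ⌈6800/1000⌉ = 7 vans.
Also, 8 crates each exceed 500 kg, and no two of those can share a van, so at least 8 vans are needed.
A packing using 8 vans:
  van 1: 800 + 200 = 1000
  van 2: 800 + 100 + 100 = 1000
  van 3: 800 + 100 = 900
  van 4: 800 = 800
  van 5: 700 + 300 = 1000
  van 6: 600 + 300 = 900
  van 7: 600 = 600
  van 8: 600 = 600
This matches the lower bound, so 8 is optimal.

8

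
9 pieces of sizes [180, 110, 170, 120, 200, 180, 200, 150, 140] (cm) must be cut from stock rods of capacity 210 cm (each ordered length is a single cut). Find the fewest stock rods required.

Total = 200 + 200 + 180 + 180 + 170 + 150 + 140 + 120 + 110 = 1450 cm.
Lower bound: ⌈1450/210⌉ = 7 stock rods.
Also, 9 pieces each exceed 105 cm, and no two of those can share a stock rod, so at least 9 stock rods are needed.
A packing using 9 stock rods:
  stock rod 1: 200 = 200
  stock rod 2: 200 = 200
  stock rod 3: 180 = 180
  stock rod 4: 180 = 180
  stock rod 5: 170 = 170
  stock rod 6: 150 = 150
  stock rod 7: 140 = 140
  stock rod 8: 120 = 120
  stock rod 9: 110 = 110
This matches the lower bound, so 9 is optimal.

9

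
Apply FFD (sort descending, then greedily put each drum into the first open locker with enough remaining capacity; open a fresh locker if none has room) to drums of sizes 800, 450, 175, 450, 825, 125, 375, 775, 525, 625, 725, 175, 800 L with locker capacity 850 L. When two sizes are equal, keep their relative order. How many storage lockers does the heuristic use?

Sorted descending: 825, 800, 800, 775, 725, 625, 525, 450, 450, 375, 175, 175, 125.
  825 → locker 1 (new)  [load 825/850]
  800 → locker 2 (new)  [load 800/850]
  800 → locker 3 (new)  [load 800/850]
  775 → locker 4 (new)  [load 775/850]
  725 → locker 5 (new)  [load 725/850]
  625 → locker 6 (new)  [load 625/850]
  525 → locker 7 (new)  [load 525/850]
  450 → locker 8 (new)  [load 450/850]
  450 → locker 9 (new)  [load 450/850]
  375 → locker 8  [load 825/850]
  175 → locker 6  [load 800/850]
  175 → locker 7  [load 700/850]
  125 → locker 5  [load 850/850]
9 storage lockers opened.

9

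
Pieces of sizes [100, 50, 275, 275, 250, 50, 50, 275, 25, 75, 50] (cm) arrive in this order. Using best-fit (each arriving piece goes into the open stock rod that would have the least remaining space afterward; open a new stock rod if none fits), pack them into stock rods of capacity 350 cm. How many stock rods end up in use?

  100 → stock rod 1 (new)  [load 100/350]
  50 → stock rod 1  [load 150/350]
  275 → stock rod 2 (new)  [load 275/350]
  275 → stock rod 3 (new)  [load 275/350]
  250 → stock rod 4 (new)  [load 250/350]
  50 → stock rod 2  [load 325/350]
  50 → stock rod 3  [load 325/350]
  275 → stock rod 5 (new)  [load 275/350]
  25 → stock rod 2  [load 350/350]
  75 → stock rod 5  [load 350/350]
  50 → stock rod 4  [load 300/350]
5 stock rods opened.

5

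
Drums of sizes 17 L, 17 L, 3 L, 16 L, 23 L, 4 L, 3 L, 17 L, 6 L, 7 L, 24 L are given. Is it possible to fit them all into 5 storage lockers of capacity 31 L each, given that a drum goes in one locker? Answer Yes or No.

Total = 137 L; ⌈137/31⌉ = 5.
6 drums each exceed half the capacity and cannot share a locker, forcing at least 6 storage lockers.
At least 6 storage lockers are required, but only 5 are allowed.

No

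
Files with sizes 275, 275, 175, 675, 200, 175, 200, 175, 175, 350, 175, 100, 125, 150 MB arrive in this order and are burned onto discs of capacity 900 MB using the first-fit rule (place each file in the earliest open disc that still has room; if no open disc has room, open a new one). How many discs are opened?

4

  275 → disc 1 (new)  [load 275/900]
  275 → disc 1  [load 550/900]
  175 → disc 1  [load 725/900]
  675 → disc 2 (new)  [load 675/900]
  200 → disc 2  [load 875/900]
  175 → disc 1  [load 900/900]
  200 → disc 3 (new)  [load 200/900]
  175 → disc 3  [load 375/900]
  175 → disc 3  [load 550/900]
  350 → disc 3  [load 900/900]
  175 → disc 4 (new)  [load 175/900]
  100 → disc 4  [load 275/900]
  125 → disc 4  [load 400/900]
  150 → disc 4  [load 550/900]
4 discs opened.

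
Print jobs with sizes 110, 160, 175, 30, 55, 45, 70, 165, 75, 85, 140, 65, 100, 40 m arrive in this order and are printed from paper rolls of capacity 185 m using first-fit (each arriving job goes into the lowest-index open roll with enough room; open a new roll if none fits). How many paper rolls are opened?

8

  110 → roll 1 (new)  [load 110/185]
  160 → roll 2 (new)  [load 160/185]
  175 → roll 3 (new)  [load 175/185]
  30 → roll 1  [load 140/185]
  55 → roll 4 (new)  [load 55/185]
  45 → roll 1  [load 185/185]
  70 → roll 4  [load 125/185]
  165 → roll 5 (new)  [load 165/185]
  75 → roll 6 (new)  [load 75/185]
  85 → roll 6  [load 160/185]
  140 → roll 7 (new)  [load 140/185]
  65 → roll 8 (new)  [load 65/185]
  100 → roll 8  [load 165/185]
  40 → roll 4  [load 165/185]
8 paper rolls opened.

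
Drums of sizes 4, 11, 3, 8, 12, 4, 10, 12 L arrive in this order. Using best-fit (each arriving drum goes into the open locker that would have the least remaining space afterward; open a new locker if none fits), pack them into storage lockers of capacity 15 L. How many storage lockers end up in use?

  4 → locker 1 (new)  [load 4/15]
  11 → locker 1  [load 15/15]
  3 → locker 2 (new)  [load 3/15]
  8 → locker 2  [load 11/15]
  12 → locker 3 (new)  [load 12/15]
  4 → locker 2  [load 15/15]
  10 → locker 4 (new)  [load 10/15]
  12 → locker 5 (new)  [load 12/15]
5 storage lockers opened.

5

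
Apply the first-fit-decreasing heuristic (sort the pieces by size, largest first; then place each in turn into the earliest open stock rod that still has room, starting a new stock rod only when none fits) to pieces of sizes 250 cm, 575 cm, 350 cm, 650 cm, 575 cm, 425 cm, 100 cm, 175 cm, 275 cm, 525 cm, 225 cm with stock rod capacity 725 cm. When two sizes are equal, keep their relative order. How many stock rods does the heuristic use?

7

Sorted descending: 650, 575, 575, 525, 425, 350, 275, 250, 225, 175, 100.
  650 → stock rod 1 (new)  [load 650/725]
  575 → stock rod 2 (new)  [load 575/725]
  575 → stock rod 3 (new)  [load 575/725]
  525 → stock rod 4 (new)  [load 525/725]
  425 → stock rod 5 (new)  [load 425/725]
  350 → stock rod 6 (new)  [load 350/725]
  275 → stock rod 5  [load 700/725]
  250 → stock rod 6  [load 600/725]
  225 → stock rod 7 (new)  [load 225/725]
  175 → stock rod 4  [load 700/725]
  100 → stock rod 2  [load 675/725]
7 stock rods opened.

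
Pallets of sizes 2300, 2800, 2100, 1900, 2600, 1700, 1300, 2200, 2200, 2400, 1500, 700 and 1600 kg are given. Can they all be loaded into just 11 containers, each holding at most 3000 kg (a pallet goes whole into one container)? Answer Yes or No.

Yes

A valid assignment using 11 containers:
  container 1: 2800 = 2800
  container 2: 2600 = 2600
  container 3: 2400 = 2400
  container 4: 2300 + 700 = 3000
  container 5: 2200 = 2200
  container 6: 2200 = 2200
  container 7: 2100 = 2100
  container 8: 1900 = 1900
  container 9: 1700 + 1300 = 3000
  container 10: 1600 = 1600
  container 11: 1500 = 1500
Every load is within 3000 kg, so 11 containers suffice.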